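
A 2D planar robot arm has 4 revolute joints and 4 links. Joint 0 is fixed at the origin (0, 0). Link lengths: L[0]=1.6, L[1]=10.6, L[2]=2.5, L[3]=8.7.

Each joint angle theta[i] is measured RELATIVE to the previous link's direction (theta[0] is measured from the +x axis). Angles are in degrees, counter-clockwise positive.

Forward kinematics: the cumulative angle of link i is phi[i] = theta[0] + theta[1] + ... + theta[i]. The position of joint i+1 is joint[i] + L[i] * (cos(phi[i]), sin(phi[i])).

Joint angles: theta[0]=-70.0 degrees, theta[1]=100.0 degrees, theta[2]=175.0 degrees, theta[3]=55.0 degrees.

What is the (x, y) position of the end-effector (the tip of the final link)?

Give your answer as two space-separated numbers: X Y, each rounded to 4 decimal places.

Answer: 5.9506 -5.8279

Derivation:
joint[0] = (0.0000, 0.0000)  (base)
link 0: phi[0] = -70 = -70 deg
  cos(-70 deg) = 0.3420, sin(-70 deg) = -0.9397
  joint[1] = (0.0000, 0.0000) + 1.6 * (0.3420, -0.9397) = (0.0000 + 0.5472, 0.0000 + -1.5035) = (0.5472, -1.5035)
link 1: phi[1] = -70 + 100 = 30 deg
  cos(30 deg) = 0.8660, sin(30 deg) = 0.5000
  joint[2] = (0.5472, -1.5035) + 10.6 * (0.8660, 0.5000) = (0.5472 + 9.1799, -1.5035 + 5.3000) = (9.7271, 3.7965)
link 2: phi[2] = -70 + 100 + 175 = 205 deg
  cos(205 deg) = -0.9063, sin(205 deg) = -0.4226
  joint[3] = (9.7271, 3.7965) + 2.5 * (-0.9063, -0.4226) = (9.7271 + -2.2658, 3.7965 + -1.0565) = (7.4613, 2.7399)
link 3: phi[3] = -70 + 100 + 175 + 55 = 260 deg
  cos(260 deg) = -0.1736, sin(260 deg) = -0.9848
  joint[4] = (7.4613, 2.7399) + 8.7 * (-0.1736, -0.9848) = (7.4613 + -1.5107, 2.7399 + -8.5678) = (5.9506, -5.8279)
End effector: (5.9506, -5.8279)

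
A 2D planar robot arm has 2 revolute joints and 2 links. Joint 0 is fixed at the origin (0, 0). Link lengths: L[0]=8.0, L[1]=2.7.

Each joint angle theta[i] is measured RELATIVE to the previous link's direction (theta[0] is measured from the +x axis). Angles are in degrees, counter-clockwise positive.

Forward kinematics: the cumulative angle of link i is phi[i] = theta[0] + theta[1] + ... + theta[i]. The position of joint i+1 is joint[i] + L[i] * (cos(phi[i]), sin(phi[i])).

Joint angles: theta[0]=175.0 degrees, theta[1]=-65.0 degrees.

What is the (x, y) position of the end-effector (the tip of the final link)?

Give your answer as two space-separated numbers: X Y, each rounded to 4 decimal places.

joint[0] = (0.0000, 0.0000)  (base)
link 0: phi[0] = 175 = 175 deg
  cos(175 deg) = -0.9962, sin(175 deg) = 0.0872
  joint[1] = (0.0000, 0.0000) + 8 * (-0.9962, 0.0872) = (0.0000 + -7.9696, 0.0000 + 0.6972) = (-7.9696, 0.6972)
link 1: phi[1] = 175 + -65 = 110 deg
  cos(110 deg) = -0.3420, sin(110 deg) = 0.9397
  joint[2] = (-7.9696, 0.6972) + 2.7 * (-0.3420, 0.9397) = (-7.9696 + -0.9235, 0.6972 + 2.5372) = (-8.8930, 3.2344)
End effector: (-8.8930, 3.2344)

Answer: -8.8930 3.2344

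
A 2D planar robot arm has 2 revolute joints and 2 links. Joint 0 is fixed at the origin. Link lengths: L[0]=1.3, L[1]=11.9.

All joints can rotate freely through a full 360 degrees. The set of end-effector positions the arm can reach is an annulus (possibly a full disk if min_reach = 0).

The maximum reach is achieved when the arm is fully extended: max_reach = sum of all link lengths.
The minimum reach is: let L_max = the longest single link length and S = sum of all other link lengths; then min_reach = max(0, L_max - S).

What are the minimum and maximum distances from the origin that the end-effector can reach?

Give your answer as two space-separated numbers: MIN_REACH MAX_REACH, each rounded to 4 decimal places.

Answer: 10.6000 13.2000

Derivation:
Link lengths: [1.3, 11.9]
max_reach = 1.3 + 11.9 = 13.2
L_max = max([1.3, 11.9]) = 11.9
S (sum of others) = 13.2 - 11.9 = 1.3
min_reach = max(0, 11.9 - 1.3) = max(0, 10.6) = 10.6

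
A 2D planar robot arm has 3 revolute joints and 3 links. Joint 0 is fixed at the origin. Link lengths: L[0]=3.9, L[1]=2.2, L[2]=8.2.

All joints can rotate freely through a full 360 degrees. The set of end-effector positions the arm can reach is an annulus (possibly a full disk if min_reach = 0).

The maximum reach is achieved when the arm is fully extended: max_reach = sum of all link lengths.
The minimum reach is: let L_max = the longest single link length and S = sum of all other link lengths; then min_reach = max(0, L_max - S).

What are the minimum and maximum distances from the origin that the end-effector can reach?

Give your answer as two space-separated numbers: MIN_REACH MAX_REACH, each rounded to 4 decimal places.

Link lengths: [3.9, 2.2, 8.2]
max_reach = 3.9 + 2.2 + 8.2 = 14.3
L_max = max([3.9, 2.2, 8.2]) = 8.2
S (sum of others) = 14.3 - 8.2 = 6.1
min_reach = max(0, 8.2 - 6.1) = max(0, 2.1) = 2.1

Answer: 2.1000 14.3000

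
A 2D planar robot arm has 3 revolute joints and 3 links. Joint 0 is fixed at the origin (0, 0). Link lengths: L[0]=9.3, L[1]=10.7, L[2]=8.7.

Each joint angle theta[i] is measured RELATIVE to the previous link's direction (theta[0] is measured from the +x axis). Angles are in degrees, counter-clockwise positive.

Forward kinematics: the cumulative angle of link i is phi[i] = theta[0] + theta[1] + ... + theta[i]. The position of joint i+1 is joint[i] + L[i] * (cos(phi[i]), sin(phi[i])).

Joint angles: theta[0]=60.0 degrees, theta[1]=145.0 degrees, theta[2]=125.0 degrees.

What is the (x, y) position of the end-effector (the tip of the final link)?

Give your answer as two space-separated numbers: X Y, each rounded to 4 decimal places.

joint[0] = (0.0000, 0.0000)  (base)
link 0: phi[0] = 60 = 60 deg
  cos(60 deg) = 0.5000, sin(60 deg) = 0.8660
  joint[1] = (0.0000, 0.0000) + 9.3 * (0.5000, 0.8660) = (0.0000 + 4.6500, 0.0000 + 8.0540) = (4.6500, 8.0540)
link 1: phi[1] = 60 + 145 = 205 deg
  cos(205 deg) = -0.9063, sin(205 deg) = -0.4226
  joint[2] = (4.6500, 8.0540) + 10.7 * (-0.9063, -0.4226) = (4.6500 + -9.6975, 8.0540 + -4.5220) = (-5.0475, 3.5320)
link 2: phi[2] = 60 + 145 + 125 = 330 deg
  cos(330 deg) = 0.8660, sin(330 deg) = -0.5000
  joint[3] = (-5.0475, 3.5320) + 8.7 * (0.8660, -0.5000) = (-5.0475 + 7.5344, 3.5320 + -4.3500) = (2.4869, -0.8180)
End effector: (2.4869, -0.8180)

Answer: 2.4869 -0.8180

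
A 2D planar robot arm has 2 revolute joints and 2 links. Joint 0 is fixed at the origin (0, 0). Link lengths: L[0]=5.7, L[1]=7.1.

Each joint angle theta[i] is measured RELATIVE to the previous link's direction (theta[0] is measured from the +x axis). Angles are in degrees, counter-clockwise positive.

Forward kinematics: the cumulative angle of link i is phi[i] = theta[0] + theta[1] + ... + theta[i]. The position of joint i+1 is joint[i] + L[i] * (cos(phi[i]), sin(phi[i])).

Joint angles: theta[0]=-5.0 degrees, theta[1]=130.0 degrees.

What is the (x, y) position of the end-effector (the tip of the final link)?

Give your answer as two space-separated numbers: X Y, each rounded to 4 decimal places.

joint[0] = (0.0000, 0.0000)  (base)
link 0: phi[0] = -5 = -5 deg
  cos(-5 deg) = 0.9962, sin(-5 deg) = -0.0872
  joint[1] = (0.0000, 0.0000) + 5.7 * (0.9962, -0.0872) = (0.0000 + 5.6783, 0.0000 + -0.4968) = (5.6783, -0.4968)
link 1: phi[1] = -5 + 130 = 125 deg
  cos(125 deg) = -0.5736, sin(125 deg) = 0.8192
  joint[2] = (5.6783, -0.4968) + 7.1 * (-0.5736, 0.8192) = (5.6783 + -4.0724, -0.4968 + 5.8160) = (1.6059, 5.3192)
End effector: (1.6059, 5.3192)

Answer: 1.6059 5.3192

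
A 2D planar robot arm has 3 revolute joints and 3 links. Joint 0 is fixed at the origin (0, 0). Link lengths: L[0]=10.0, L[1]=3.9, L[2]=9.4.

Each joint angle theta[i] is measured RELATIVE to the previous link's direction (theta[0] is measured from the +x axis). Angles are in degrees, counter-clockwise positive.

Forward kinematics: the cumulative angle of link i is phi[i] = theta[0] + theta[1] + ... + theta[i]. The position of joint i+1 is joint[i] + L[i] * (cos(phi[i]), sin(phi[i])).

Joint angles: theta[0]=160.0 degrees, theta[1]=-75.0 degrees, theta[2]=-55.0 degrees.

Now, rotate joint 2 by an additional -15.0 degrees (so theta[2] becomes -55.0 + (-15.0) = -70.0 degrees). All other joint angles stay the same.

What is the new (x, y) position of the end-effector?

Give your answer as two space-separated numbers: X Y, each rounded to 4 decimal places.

joint[0] = (0.0000, 0.0000)  (base)
link 0: phi[0] = 160 = 160 deg
  cos(160 deg) = -0.9397, sin(160 deg) = 0.3420
  joint[1] = (0.0000, 0.0000) + 10 * (-0.9397, 0.3420) = (0.0000 + -9.3969, 0.0000 + 3.4202) = (-9.3969, 3.4202)
link 1: phi[1] = 160 + -75 = 85 deg
  cos(85 deg) = 0.0872, sin(85 deg) = 0.9962
  joint[2] = (-9.3969, 3.4202) + 3.9 * (0.0872, 0.9962) = (-9.3969 + 0.3399, 3.4202 + 3.8852) = (-9.0570, 7.3054)
link 2: phi[2] = 160 + -75 + -70 = 15 deg
  cos(15 deg) = 0.9659, sin(15 deg) = 0.2588
  joint[3] = (-9.0570, 7.3054) + 9.4 * (0.9659, 0.2588) = (-9.0570 + 9.0797, 7.3054 + 2.4329) = (0.0227, 9.7383)
End effector: (0.0227, 9.7383)

Answer: 0.0227 9.7383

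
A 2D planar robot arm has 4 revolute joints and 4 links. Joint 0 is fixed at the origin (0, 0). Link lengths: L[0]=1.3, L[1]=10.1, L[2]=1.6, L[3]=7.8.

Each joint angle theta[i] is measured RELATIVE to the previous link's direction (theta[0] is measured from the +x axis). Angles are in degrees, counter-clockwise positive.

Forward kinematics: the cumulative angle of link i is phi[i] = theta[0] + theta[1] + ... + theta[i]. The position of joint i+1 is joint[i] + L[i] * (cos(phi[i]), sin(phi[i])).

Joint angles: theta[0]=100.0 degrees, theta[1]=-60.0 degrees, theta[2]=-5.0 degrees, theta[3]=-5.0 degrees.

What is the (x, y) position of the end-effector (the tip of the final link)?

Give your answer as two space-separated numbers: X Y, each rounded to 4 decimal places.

Answer: 15.5769 12.5901

Derivation:
joint[0] = (0.0000, 0.0000)  (base)
link 0: phi[0] = 100 = 100 deg
  cos(100 deg) = -0.1736, sin(100 deg) = 0.9848
  joint[1] = (0.0000, 0.0000) + 1.3 * (-0.1736, 0.9848) = (0.0000 + -0.2257, 0.0000 + 1.2803) = (-0.2257, 1.2803)
link 1: phi[1] = 100 + -60 = 40 deg
  cos(40 deg) = 0.7660, sin(40 deg) = 0.6428
  joint[2] = (-0.2257, 1.2803) + 10.1 * (0.7660, 0.6428) = (-0.2257 + 7.7370, 1.2803 + 6.4922) = (7.5113, 7.7724)
link 2: phi[2] = 100 + -60 + -5 = 35 deg
  cos(35 deg) = 0.8192, sin(35 deg) = 0.5736
  joint[3] = (7.5113, 7.7724) + 1.6 * (0.8192, 0.5736) = (7.5113 + 1.3106, 7.7724 + 0.9177) = (8.8219, 8.6901)
link 3: phi[3] = 100 + -60 + -5 + -5 = 30 deg
  cos(30 deg) = 0.8660, sin(30 deg) = 0.5000
  joint[4] = (8.8219, 8.6901) + 7.8 * (0.8660, 0.5000) = (8.8219 + 6.7550, 8.6901 + 3.9000) = (15.5769, 12.5901)
End effector: (15.5769, 12.5901)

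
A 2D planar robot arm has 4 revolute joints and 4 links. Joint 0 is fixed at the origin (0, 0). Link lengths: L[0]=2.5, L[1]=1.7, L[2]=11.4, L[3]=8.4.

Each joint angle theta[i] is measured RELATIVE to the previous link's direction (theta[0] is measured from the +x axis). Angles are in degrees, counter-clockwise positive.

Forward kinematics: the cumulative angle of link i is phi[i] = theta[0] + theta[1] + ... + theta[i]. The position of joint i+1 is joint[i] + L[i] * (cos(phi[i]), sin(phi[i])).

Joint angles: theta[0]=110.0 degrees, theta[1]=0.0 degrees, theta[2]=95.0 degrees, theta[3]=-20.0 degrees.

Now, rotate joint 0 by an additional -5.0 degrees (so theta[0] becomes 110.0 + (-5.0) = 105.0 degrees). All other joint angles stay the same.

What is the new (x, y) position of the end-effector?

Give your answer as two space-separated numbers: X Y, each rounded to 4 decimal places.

joint[0] = (0.0000, 0.0000)  (base)
link 0: phi[0] = 105 = 105 deg
  cos(105 deg) = -0.2588, sin(105 deg) = 0.9659
  joint[1] = (0.0000, 0.0000) + 2.5 * (-0.2588, 0.9659) = (0.0000 + -0.6470, 0.0000 + 2.4148) = (-0.6470, 2.4148)
link 1: phi[1] = 105 + 0 = 105 deg
  cos(105 deg) = -0.2588, sin(105 deg) = 0.9659
  joint[2] = (-0.6470, 2.4148) + 1.7 * (-0.2588, 0.9659) = (-0.6470 + -0.4400, 2.4148 + 1.6421) = (-1.0870, 4.0569)
link 2: phi[2] = 105 + 0 + 95 = 200 deg
  cos(200 deg) = -0.9397, sin(200 deg) = -0.3420
  joint[3] = (-1.0870, 4.0569) + 11.4 * (-0.9397, -0.3420) = (-1.0870 + -10.7125, 4.0569 + -3.8990) = (-11.7995, 0.1579)
link 3: phi[3] = 105 + 0 + 95 + -20 = 180 deg
  cos(180 deg) = -1.0000, sin(180 deg) = 0.0000
  joint[4] = (-11.7995, 0.1579) + 8.4 * (-1.0000, 0.0000) = (-11.7995 + -8.4000, 0.1579 + 0.0000) = (-20.1995, 0.1579)
End effector: (-20.1995, 0.1579)

Answer: -20.1995 0.1579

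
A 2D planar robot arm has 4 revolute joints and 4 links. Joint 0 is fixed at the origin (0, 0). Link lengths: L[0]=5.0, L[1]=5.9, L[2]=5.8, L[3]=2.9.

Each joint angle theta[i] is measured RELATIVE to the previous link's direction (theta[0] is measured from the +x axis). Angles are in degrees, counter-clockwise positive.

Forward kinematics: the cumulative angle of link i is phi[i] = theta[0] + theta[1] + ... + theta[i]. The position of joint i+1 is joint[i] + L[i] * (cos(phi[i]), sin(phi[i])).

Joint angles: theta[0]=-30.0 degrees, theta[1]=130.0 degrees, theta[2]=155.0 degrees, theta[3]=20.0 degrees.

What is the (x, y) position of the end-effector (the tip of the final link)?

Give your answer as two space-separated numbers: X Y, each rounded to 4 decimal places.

Answer: 2.0572 -5.1810

Derivation:
joint[0] = (0.0000, 0.0000)  (base)
link 0: phi[0] = -30 = -30 deg
  cos(-30 deg) = 0.8660, sin(-30 deg) = -0.5000
  joint[1] = (0.0000, 0.0000) + 5 * (0.8660, -0.5000) = (0.0000 + 4.3301, 0.0000 + -2.5000) = (4.3301, -2.5000)
link 1: phi[1] = -30 + 130 = 100 deg
  cos(100 deg) = -0.1736, sin(100 deg) = 0.9848
  joint[2] = (4.3301, -2.5000) + 5.9 * (-0.1736, 0.9848) = (4.3301 + -1.0245, -2.5000 + 5.8104) = (3.3056, 3.3104)
link 2: phi[2] = -30 + 130 + 155 = 255 deg
  cos(255 deg) = -0.2588, sin(255 deg) = -0.9659
  joint[3] = (3.3056, 3.3104) + 5.8 * (-0.2588, -0.9659) = (3.3056 + -1.5012, 3.3104 + -5.6024) = (1.8045, -2.2920)
link 3: phi[3] = -30 + 130 + 155 + 20 = 275 deg
  cos(275 deg) = 0.0872, sin(275 deg) = -0.9962
  joint[4] = (1.8045, -2.2920) + 2.9 * (0.0872, -0.9962) = (1.8045 + 0.2528, -2.2920 + -2.8890) = (2.0572, -5.1810)
End effector: (2.0572, -5.1810)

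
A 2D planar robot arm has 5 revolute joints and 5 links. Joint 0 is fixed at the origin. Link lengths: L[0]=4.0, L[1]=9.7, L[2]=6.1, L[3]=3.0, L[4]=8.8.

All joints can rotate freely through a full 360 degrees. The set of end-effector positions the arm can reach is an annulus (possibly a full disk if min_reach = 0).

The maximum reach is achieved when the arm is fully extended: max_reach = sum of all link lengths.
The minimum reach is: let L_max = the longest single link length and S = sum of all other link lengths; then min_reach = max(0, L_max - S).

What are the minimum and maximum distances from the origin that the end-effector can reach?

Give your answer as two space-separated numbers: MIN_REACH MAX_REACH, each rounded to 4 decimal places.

Link lengths: [4.0, 9.7, 6.1, 3.0, 8.8]
max_reach = 4 + 9.7 + 6.1 + 3 + 8.8 = 31.6
L_max = max([4.0, 9.7, 6.1, 3.0, 8.8]) = 9.7
S (sum of others) = 31.6 - 9.7 = 21.9
min_reach = max(0, 9.7 - 21.9) = max(0, -12.2) = 0

Answer: 0.0000 31.6000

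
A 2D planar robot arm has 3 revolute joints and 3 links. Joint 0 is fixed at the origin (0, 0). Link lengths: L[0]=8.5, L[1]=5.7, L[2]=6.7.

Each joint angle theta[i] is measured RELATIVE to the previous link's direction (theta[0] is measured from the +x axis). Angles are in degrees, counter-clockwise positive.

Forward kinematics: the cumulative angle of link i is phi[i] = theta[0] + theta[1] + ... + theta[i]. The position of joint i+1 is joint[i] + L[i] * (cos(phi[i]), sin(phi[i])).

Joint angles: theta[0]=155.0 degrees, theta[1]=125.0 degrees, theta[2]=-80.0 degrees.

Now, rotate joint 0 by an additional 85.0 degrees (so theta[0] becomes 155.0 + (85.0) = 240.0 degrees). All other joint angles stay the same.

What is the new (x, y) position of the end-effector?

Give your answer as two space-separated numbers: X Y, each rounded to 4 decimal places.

joint[0] = (0.0000, 0.0000)  (base)
link 0: phi[0] = 240 = 240 deg
  cos(240 deg) = -0.5000, sin(240 deg) = -0.8660
  joint[1] = (0.0000, 0.0000) + 8.5 * (-0.5000, -0.8660) = (0.0000 + -4.2500, 0.0000 + -7.3612) = (-4.2500, -7.3612)
link 1: phi[1] = 240 + 125 = 365 deg
  cos(365 deg) = 0.9962, sin(365 deg) = 0.0872
  joint[2] = (-4.2500, -7.3612) + 5.7 * (0.9962, 0.0872) = (-4.2500 + 5.6783, -7.3612 + 0.4968) = (1.4283, -6.8644)
link 2: phi[2] = 240 + 125 + -80 = 285 deg
  cos(285 deg) = 0.2588, sin(285 deg) = -0.9659
  joint[3] = (1.4283, -6.8644) + 6.7 * (0.2588, -0.9659) = (1.4283 + 1.7341, -6.8644 + -6.4717) = (3.1624, -13.3361)
End effector: (3.1624, -13.3361)

Answer: 3.1624 -13.3361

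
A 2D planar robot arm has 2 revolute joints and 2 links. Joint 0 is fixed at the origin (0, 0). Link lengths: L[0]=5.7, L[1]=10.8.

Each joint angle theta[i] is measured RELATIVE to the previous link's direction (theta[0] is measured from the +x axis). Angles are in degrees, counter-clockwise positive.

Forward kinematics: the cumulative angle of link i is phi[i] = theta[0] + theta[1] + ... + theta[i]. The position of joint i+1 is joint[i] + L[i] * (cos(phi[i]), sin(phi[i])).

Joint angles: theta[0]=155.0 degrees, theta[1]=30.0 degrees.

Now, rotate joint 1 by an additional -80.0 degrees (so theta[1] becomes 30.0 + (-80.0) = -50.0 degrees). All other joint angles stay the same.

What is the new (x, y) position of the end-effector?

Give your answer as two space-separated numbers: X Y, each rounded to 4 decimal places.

joint[0] = (0.0000, 0.0000)  (base)
link 0: phi[0] = 155 = 155 deg
  cos(155 deg) = -0.9063, sin(155 deg) = 0.4226
  joint[1] = (0.0000, 0.0000) + 5.7 * (-0.9063, 0.4226) = (0.0000 + -5.1660, 0.0000 + 2.4089) = (-5.1660, 2.4089)
link 1: phi[1] = 155 + -50 = 105 deg
  cos(105 deg) = -0.2588, sin(105 deg) = 0.9659
  joint[2] = (-5.1660, 2.4089) + 10.8 * (-0.2588, 0.9659) = (-5.1660 + -2.7952, 2.4089 + 10.4320) = (-7.9612, 12.8409)
End effector: (-7.9612, 12.8409)

Answer: -7.9612 12.8409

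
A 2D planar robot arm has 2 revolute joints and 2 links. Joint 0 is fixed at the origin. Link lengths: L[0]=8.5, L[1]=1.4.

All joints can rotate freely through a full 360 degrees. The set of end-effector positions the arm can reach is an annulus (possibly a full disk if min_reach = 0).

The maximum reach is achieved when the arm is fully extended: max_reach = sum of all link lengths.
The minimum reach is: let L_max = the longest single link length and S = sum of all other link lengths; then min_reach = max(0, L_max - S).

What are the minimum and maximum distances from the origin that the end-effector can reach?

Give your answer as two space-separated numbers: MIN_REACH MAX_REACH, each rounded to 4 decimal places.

Link lengths: [8.5, 1.4]
max_reach = 8.5 + 1.4 = 9.9
L_max = max([8.5, 1.4]) = 8.5
S (sum of others) = 9.9 - 8.5 = 1.4
min_reach = max(0, 8.5 - 1.4) = max(0, 7.1) = 7.1

Answer: 7.1000 9.9000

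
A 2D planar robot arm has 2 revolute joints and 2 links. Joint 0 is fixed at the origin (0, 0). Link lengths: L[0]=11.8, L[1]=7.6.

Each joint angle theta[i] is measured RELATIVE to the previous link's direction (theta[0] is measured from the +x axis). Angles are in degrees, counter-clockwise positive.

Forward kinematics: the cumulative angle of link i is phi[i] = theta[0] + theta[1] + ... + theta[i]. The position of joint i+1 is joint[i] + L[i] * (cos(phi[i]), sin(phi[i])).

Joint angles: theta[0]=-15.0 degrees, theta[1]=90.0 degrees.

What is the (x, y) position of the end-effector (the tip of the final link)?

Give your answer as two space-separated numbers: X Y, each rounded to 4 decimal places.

joint[0] = (0.0000, 0.0000)  (base)
link 0: phi[0] = -15 = -15 deg
  cos(-15 deg) = 0.9659, sin(-15 deg) = -0.2588
  joint[1] = (0.0000, 0.0000) + 11.8 * (0.9659, -0.2588) = (0.0000 + 11.3979, 0.0000 + -3.0541) = (11.3979, -3.0541)
link 1: phi[1] = -15 + 90 = 75 deg
  cos(75 deg) = 0.2588, sin(75 deg) = 0.9659
  joint[2] = (11.3979, -3.0541) + 7.6 * (0.2588, 0.9659) = (11.3979 + 1.9670, -3.0541 + 7.3410) = (13.3649, 4.2870)
End effector: (13.3649, 4.2870)

Answer: 13.3649 4.2870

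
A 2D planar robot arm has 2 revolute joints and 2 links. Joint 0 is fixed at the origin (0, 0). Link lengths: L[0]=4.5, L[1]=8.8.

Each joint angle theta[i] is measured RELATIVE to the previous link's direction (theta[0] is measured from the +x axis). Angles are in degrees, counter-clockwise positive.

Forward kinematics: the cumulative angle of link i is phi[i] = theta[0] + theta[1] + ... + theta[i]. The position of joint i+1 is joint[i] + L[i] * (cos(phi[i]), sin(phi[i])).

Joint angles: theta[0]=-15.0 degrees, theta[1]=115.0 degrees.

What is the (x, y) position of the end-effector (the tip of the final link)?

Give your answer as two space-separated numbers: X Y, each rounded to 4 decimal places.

Answer: 2.8186 7.5016

Derivation:
joint[0] = (0.0000, 0.0000)  (base)
link 0: phi[0] = -15 = -15 deg
  cos(-15 deg) = 0.9659, sin(-15 deg) = -0.2588
  joint[1] = (0.0000, 0.0000) + 4.5 * (0.9659, -0.2588) = (0.0000 + 4.3467, 0.0000 + -1.1647) = (4.3467, -1.1647)
link 1: phi[1] = -15 + 115 = 100 deg
  cos(100 deg) = -0.1736, sin(100 deg) = 0.9848
  joint[2] = (4.3467, -1.1647) + 8.8 * (-0.1736, 0.9848) = (4.3467 + -1.5281, -1.1647 + 8.6663) = (2.8186, 7.5016)
End effector: (2.8186, 7.5016)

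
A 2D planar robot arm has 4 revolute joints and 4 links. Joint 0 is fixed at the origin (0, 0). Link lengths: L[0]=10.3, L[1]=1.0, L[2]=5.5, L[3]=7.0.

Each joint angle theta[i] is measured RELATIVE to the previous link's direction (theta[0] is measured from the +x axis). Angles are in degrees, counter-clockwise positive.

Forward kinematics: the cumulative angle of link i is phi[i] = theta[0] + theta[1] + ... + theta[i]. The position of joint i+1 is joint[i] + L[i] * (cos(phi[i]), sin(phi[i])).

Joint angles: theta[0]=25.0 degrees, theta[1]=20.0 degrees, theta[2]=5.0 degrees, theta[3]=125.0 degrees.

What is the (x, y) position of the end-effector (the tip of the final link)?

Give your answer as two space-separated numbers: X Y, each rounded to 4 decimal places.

joint[0] = (0.0000, 0.0000)  (base)
link 0: phi[0] = 25 = 25 deg
  cos(25 deg) = 0.9063, sin(25 deg) = 0.4226
  joint[1] = (0.0000, 0.0000) + 10.3 * (0.9063, 0.4226) = (0.0000 + 9.3350, 0.0000 + 4.3530) = (9.3350, 4.3530)
link 1: phi[1] = 25 + 20 = 45 deg
  cos(45 deg) = 0.7071, sin(45 deg) = 0.7071
  joint[2] = (9.3350, 4.3530) + 1 * (0.7071, 0.7071) = (9.3350 + 0.7071, 4.3530 + 0.7071) = (10.0421, 5.0601)
link 2: phi[2] = 25 + 20 + 5 = 50 deg
  cos(50 deg) = 0.6428, sin(50 deg) = 0.7660
  joint[3] = (10.0421, 5.0601) + 5.5 * (0.6428, 0.7660) = (10.0421 + 3.5353, 5.0601 + 4.2132) = (13.5774, 9.2733)
link 3: phi[3] = 25 + 20 + 5 + 125 = 175 deg
  cos(175 deg) = -0.9962, sin(175 deg) = 0.0872
  joint[4] = (13.5774, 9.2733) + 7 * (-0.9962, 0.0872) = (13.5774 + -6.9734, 9.2733 + 0.6101) = (6.6040, 9.8834)
End effector: (6.6040, 9.8834)

Answer: 6.6040 9.8834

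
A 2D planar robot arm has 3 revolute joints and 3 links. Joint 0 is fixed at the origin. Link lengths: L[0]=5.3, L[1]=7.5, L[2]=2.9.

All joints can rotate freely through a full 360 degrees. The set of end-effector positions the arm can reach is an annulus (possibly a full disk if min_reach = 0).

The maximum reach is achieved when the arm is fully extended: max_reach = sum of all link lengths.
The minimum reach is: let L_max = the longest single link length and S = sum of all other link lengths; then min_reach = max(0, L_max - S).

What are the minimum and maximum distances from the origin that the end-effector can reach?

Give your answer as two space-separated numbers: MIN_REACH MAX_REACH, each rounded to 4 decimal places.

Answer: 0.0000 15.7000

Derivation:
Link lengths: [5.3, 7.5, 2.9]
max_reach = 5.3 + 7.5 + 2.9 = 15.7
L_max = max([5.3, 7.5, 2.9]) = 7.5
S (sum of others) = 15.7 - 7.5 = 8.2
min_reach = max(0, 7.5 - 8.2) = max(0, -0.7) = 0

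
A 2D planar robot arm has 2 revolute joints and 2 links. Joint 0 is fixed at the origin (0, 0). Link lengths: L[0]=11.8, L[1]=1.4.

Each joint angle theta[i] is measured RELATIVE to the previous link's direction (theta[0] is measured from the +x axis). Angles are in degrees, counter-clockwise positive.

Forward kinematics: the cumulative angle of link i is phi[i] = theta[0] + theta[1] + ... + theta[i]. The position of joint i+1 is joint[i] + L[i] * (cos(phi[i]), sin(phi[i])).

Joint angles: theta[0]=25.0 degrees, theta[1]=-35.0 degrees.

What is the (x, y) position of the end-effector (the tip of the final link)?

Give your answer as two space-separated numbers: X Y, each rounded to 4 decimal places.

Answer: 12.0732 4.7438

Derivation:
joint[0] = (0.0000, 0.0000)  (base)
link 0: phi[0] = 25 = 25 deg
  cos(25 deg) = 0.9063, sin(25 deg) = 0.4226
  joint[1] = (0.0000, 0.0000) + 11.8 * (0.9063, 0.4226) = (0.0000 + 10.6944, 0.0000 + 4.9869) = (10.6944, 4.9869)
link 1: phi[1] = 25 + -35 = -10 deg
  cos(-10 deg) = 0.9848, sin(-10 deg) = -0.1736
  joint[2] = (10.6944, 4.9869) + 1.4 * (0.9848, -0.1736) = (10.6944 + 1.3787, 4.9869 + -0.2431) = (12.0732, 4.7438)
End effector: (12.0732, 4.7438)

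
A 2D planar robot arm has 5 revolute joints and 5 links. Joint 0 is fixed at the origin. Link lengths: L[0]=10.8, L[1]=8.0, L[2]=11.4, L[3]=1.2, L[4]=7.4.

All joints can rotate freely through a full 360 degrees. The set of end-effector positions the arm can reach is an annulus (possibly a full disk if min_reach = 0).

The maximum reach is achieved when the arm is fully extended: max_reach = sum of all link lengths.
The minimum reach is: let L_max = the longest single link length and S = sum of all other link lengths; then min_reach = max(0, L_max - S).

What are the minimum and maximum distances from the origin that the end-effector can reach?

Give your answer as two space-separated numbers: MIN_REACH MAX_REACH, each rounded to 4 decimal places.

Answer: 0.0000 38.8000

Derivation:
Link lengths: [10.8, 8.0, 11.4, 1.2, 7.4]
max_reach = 10.8 + 8 + 11.4 + 1.2 + 7.4 = 38.8
L_max = max([10.8, 8.0, 11.4, 1.2, 7.4]) = 11.4
S (sum of others) = 38.8 - 11.4 = 27.4
min_reach = max(0, 11.4 - 27.4) = max(0, -16) = 0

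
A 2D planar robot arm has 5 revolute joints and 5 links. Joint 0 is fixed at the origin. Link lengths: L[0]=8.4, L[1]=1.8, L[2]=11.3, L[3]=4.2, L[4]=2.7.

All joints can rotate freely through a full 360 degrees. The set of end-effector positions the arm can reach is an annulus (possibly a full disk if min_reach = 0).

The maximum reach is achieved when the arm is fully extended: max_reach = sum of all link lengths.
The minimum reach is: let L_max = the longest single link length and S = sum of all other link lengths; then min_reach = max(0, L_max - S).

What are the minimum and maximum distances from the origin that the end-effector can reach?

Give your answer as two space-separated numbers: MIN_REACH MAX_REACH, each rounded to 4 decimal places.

Link lengths: [8.4, 1.8, 11.3, 4.2, 2.7]
max_reach = 8.4 + 1.8 + 11.3 + 4.2 + 2.7 = 28.4
L_max = max([8.4, 1.8, 11.3, 4.2, 2.7]) = 11.3
S (sum of others) = 28.4 - 11.3 = 17.1
min_reach = max(0, 11.3 - 17.1) = max(0, -5.8) = 0

Answer: 0.0000 28.4000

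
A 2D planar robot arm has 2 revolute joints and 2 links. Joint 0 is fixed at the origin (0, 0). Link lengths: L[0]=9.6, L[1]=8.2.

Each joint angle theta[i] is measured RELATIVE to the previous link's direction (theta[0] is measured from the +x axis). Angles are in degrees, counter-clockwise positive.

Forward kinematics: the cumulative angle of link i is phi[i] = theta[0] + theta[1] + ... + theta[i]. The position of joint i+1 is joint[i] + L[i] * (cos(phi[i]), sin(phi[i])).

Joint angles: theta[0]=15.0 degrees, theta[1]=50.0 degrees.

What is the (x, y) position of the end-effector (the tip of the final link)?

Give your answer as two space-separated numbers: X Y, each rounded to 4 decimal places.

joint[0] = (0.0000, 0.0000)  (base)
link 0: phi[0] = 15 = 15 deg
  cos(15 deg) = 0.9659, sin(15 deg) = 0.2588
  joint[1] = (0.0000, 0.0000) + 9.6 * (0.9659, 0.2588) = (0.0000 + 9.2729, 0.0000 + 2.4847) = (9.2729, 2.4847)
link 1: phi[1] = 15 + 50 = 65 deg
  cos(65 deg) = 0.4226, sin(65 deg) = 0.9063
  joint[2] = (9.2729, 2.4847) + 8.2 * (0.4226, 0.9063) = (9.2729 + 3.4655, 2.4847 + 7.4317) = (12.7384, 9.9164)
End effector: (12.7384, 9.9164)

Answer: 12.7384 9.9164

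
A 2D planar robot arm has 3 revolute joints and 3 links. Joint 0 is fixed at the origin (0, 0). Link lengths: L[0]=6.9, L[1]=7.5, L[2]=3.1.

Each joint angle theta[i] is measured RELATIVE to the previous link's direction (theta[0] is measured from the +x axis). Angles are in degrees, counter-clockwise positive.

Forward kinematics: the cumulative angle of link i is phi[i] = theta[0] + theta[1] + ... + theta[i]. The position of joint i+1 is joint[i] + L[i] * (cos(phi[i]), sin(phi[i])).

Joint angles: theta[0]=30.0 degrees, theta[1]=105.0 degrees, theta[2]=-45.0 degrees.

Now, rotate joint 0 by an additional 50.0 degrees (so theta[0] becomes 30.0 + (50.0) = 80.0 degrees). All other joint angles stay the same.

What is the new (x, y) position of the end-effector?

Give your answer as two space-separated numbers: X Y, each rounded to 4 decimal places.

Answer: -8.6480 8.1341

Derivation:
joint[0] = (0.0000, 0.0000)  (base)
link 0: phi[0] = 80 = 80 deg
  cos(80 deg) = 0.1736, sin(80 deg) = 0.9848
  joint[1] = (0.0000, 0.0000) + 6.9 * (0.1736, 0.9848) = (0.0000 + 1.1982, 0.0000 + 6.7952) = (1.1982, 6.7952)
link 1: phi[1] = 80 + 105 = 185 deg
  cos(185 deg) = -0.9962, sin(185 deg) = -0.0872
  joint[2] = (1.1982, 6.7952) + 7.5 * (-0.9962, -0.0872) = (1.1982 + -7.4715, 6.7952 + -0.6537) = (-6.2733, 6.1415)
link 2: phi[2] = 80 + 105 + -45 = 140 deg
  cos(140 deg) = -0.7660, sin(140 deg) = 0.6428
  joint[3] = (-6.2733, 6.1415) + 3.1 * (-0.7660, 0.6428) = (-6.2733 + -2.3747, 6.1415 + 1.9926) = (-8.6480, 8.1341)
End effector: (-8.6480, 8.1341)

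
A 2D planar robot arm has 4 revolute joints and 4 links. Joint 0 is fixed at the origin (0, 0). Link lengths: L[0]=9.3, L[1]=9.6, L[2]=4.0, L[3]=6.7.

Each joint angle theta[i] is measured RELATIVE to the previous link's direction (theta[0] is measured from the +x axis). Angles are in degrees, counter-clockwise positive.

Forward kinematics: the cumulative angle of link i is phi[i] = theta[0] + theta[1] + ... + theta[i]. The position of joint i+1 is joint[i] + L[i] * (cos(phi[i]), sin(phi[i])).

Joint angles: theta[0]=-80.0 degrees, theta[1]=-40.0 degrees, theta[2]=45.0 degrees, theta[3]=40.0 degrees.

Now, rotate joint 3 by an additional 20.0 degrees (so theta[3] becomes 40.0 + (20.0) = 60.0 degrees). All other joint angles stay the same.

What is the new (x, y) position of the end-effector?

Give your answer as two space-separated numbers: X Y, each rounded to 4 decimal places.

Answer: 4.3219 -23.0703

Derivation:
joint[0] = (0.0000, 0.0000)  (base)
link 0: phi[0] = -80 = -80 deg
  cos(-80 deg) = 0.1736, sin(-80 deg) = -0.9848
  joint[1] = (0.0000, 0.0000) + 9.3 * (0.1736, -0.9848) = (0.0000 + 1.6149, 0.0000 + -9.1587) = (1.6149, -9.1587)
link 1: phi[1] = -80 + -40 = -120 deg
  cos(-120 deg) = -0.5000, sin(-120 deg) = -0.8660
  joint[2] = (1.6149, -9.1587) + 9.6 * (-0.5000, -0.8660) = (1.6149 + -4.8000, -9.1587 + -8.3138) = (-3.1851, -17.4726)
link 2: phi[2] = -80 + -40 + 45 = -75 deg
  cos(-75 deg) = 0.2588, sin(-75 deg) = -0.9659
  joint[3] = (-3.1851, -17.4726) + 4 * (0.2588, -0.9659) = (-3.1851 + 1.0353, -17.4726 + -3.8637) = (-2.1498, -21.3363)
link 3: phi[3] = -80 + -40 + 45 + 60 = -15 deg
  cos(-15 deg) = 0.9659, sin(-15 deg) = -0.2588
  joint[4] = (-2.1498, -21.3363) + 6.7 * (0.9659, -0.2588) = (-2.1498 + 6.4717, -21.3363 + -1.7341) = (4.3219, -23.0703)
End effector: (4.3219, -23.0703)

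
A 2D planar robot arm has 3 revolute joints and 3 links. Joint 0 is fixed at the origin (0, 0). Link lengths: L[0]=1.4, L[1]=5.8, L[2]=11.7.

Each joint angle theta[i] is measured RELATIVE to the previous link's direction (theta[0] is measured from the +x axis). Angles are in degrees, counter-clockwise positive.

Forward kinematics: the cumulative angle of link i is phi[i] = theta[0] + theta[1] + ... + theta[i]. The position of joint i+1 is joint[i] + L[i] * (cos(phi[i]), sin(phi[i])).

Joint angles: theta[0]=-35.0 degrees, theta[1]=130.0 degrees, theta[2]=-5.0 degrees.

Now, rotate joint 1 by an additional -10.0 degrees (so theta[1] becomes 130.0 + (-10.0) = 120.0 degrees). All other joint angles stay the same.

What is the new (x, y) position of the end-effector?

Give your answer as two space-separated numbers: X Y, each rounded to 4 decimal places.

Answer: 3.6840 16.4972

Derivation:
joint[0] = (0.0000, 0.0000)  (base)
link 0: phi[0] = -35 = -35 deg
  cos(-35 deg) = 0.8192, sin(-35 deg) = -0.5736
  joint[1] = (0.0000, 0.0000) + 1.4 * (0.8192, -0.5736) = (0.0000 + 1.1468, 0.0000 + -0.8030) = (1.1468, -0.8030)
link 1: phi[1] = -35 + 120 = 85 deg
  cos(85 deg) = 0.0872, sin(85 deg) = 0.9962
  joint[2] = (1.1468, -0.8030) + 5.8 * (0.0872, 0.9962) = (1.1468 + 0.5055, -0.8030 + 5.7779) = (1.6523, 4.9749)
link 2: phi[2] = -35 + 120 + -5 = 80 deg
  cos(80 deg) = 0.1736, sin(80 deg) = 0.9848
  joint[3] = (1.6523, 4.9749) + 11.7 * (0.1736, 0.9848) = (1.6523 + 2.0317, 4.9749 + 11.5223) = (3.6840, 16.4972)
End effector: (3.6840, 16.4972)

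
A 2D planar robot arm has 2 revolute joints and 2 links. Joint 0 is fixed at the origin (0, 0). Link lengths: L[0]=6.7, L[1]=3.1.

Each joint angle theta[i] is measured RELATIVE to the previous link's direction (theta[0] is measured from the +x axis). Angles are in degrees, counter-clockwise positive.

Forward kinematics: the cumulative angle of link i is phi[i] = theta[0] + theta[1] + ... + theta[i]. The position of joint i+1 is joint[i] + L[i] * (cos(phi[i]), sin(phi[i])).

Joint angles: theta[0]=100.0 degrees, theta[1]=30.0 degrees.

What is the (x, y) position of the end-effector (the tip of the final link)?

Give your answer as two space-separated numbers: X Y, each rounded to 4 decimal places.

Answer: -3.1561 8.9729

Derivation:
joint[0] = (0.0000, 0.0000)  (base)
link 0: phi[0] = 100 = 100 deg
  cos(100 deg) = -0.1736, sin(100 deg) = 0.9848
  joint[1] = (0.0000, 0.0000) + 6.7 * (-0.1736, 0.9848) = (0.0000 + -1.1634, 0.0000 + 6.5982) = (-1.1634, 6.5982)
link 1: phi[1] = 100 + 30 = 130 deg
  cos(130 deg) = -0.6428, sin(130 deg) = 0.7660
  joint[2] = (-1.1634, 6.5982) + 3.1 * (-0.6428, 0.7660) = (-1.1634 + -1.9926, 6.5982 + 2.3747) = (-3.1561, 8.9729)
End effector: (-3.1561, 8.9729)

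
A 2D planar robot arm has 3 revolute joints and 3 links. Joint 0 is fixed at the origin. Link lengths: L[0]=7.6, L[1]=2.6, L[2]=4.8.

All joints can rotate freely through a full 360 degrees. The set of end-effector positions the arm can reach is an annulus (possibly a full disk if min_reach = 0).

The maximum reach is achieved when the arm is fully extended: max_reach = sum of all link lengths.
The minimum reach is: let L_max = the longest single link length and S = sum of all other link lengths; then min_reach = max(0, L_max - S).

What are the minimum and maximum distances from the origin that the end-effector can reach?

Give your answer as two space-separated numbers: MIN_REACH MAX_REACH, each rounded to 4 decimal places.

Link lengths: [7.6, 2.6, 4.8]
max_reach = 7.6 + 2.6 + 4.8 = 15
L_max = max([7.6, 2.6, 4.8]) = 7.6
S (sum of others) = 15 - 7.6 = 7.4
min_reach = max(0, 7.6 - 7.4) = max(0, 0.2) = 0.2

Answer: 0.2000 15.0000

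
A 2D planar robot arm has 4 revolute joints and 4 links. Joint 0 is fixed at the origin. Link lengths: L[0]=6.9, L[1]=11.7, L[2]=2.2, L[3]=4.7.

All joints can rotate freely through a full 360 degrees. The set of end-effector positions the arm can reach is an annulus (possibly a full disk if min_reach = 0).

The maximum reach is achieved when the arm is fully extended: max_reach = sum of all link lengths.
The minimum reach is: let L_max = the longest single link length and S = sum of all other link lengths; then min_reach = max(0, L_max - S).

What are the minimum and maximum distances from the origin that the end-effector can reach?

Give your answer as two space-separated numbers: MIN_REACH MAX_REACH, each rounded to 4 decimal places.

Link lengths: [6.9, 11.7, 2.2, 4.7]
max_reach = 6.9 + 11.7 + 2.2 + 4.7 = 25.5
L_max = max([6.9, 11.7, 2.2, 4.7]) = 11.7
S (sum of others) = 25.5 - 11.7 = 13.8
min_reach = max(0, 11.7 - 13.8) = max(0, -2.1) = 0

Answer: 0.0000 25.5000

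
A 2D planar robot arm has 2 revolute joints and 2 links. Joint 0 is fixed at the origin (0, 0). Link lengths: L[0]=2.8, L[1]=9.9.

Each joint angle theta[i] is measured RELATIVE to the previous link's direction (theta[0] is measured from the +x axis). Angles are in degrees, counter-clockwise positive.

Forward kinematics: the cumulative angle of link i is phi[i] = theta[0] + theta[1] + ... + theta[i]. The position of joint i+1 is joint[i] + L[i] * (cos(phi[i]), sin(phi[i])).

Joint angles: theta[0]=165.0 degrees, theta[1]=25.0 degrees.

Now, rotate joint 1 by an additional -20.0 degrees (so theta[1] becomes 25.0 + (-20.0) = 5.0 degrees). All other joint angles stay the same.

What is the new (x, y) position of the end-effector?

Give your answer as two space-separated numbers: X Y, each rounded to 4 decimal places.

joint[0] = (0.0000, 0.0000)  (base)
link 0: phi[0] = 165 = 165 deg
  cos(165 deg) = -0.9659, sin(165 deg) = 0.2588
  joint[1] = (0.0000, 0.0000) + 2.8 * (-0.9659, 0.2588) = (0.0000 + -2.7046, 0.0000 + 0.7247) = (-2.7046, 0.7247)
link 1: phi[1] = 165 + 5 = 170 deg
  cos(170 deg) = -0.9848, sin(170 deg) = 0.1736
  joint[2] = (-2.7046, 0.7247) + 9.9 * (-0.9848, 0.1736) = (-2.7046 + -9.7496, 0.7247 + 1.7191) = (-12.4542, 2.4438)
End effector: (-12.4542, 2.4438)

Answer: -12.4542 2.4438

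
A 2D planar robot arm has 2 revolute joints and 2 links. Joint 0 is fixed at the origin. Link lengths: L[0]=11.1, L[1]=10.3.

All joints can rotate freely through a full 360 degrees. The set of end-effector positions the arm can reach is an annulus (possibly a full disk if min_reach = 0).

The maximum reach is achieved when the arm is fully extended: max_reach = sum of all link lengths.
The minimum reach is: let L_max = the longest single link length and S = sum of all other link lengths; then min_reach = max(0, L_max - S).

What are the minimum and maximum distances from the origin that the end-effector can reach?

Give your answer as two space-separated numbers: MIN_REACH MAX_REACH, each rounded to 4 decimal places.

Answer: 0.8000 21.4000

Derivation:
Link lengths: [11.1, 10.3]
max_reach = 11.1 + 10.3 = 21.4
L_max = max([11.1, 10.3]) = 11.1
S (sum of others) = 21.4 - 11.1 = 10.3
min_reach = max(0, 11.1 - 10.3) = max(0, 0.8) = 0.8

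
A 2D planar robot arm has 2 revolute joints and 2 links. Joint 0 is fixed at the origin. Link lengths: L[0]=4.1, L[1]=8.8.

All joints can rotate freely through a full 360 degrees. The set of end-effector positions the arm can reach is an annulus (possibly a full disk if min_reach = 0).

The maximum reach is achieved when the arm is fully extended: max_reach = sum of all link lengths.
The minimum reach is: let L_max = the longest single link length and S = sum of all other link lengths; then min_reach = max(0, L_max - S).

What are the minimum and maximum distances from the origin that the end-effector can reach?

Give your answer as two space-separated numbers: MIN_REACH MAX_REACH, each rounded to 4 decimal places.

Link lengths: [4.1, 8.8]
max_reach = 4.1 + 8.8 = 12.9
L_max = max([4.1, 8.8]) = 8.8
S (sum of others) = 12.9 - 8.8 = 4.1
min_reach = max(0, 8.8 - 4.1) = max(0, 4.7) = 4.7

Answer: 4.7000 12.9000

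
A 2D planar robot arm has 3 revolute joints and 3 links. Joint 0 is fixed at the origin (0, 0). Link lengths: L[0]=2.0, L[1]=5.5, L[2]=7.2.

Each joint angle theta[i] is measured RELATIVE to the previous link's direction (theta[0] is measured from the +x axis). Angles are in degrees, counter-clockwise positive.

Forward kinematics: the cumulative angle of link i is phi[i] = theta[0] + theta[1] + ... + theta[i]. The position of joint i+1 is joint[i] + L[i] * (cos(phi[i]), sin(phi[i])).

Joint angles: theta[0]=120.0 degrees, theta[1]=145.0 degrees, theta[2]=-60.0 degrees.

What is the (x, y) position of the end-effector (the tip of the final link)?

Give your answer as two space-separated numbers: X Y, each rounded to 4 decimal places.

Answer: -8.0048 -6.7899

Derivation:
joint[0] = (0.0000, 0.0000)  (base)
link 0: phi[0] = 120 = 120 deg
  cos(120 deg) = -0.5000, sin(120 deg) = 0.8660
  joint[1] = (0.0000, 0.0000) + 2 * (-0.5000, 0.8660) = (0.0000 + -1.0000, 0.0000 + 1.7321) = (-1.0000, 1.7321)
link 1: phi[1] = 120 + 145 = 265 deg
  cos(265 deg) = -0.0872, sin(265 deg) = -0.9962
  joint[2] = (-1.0000, 1.7321) + 5.5 * (-0.0872, -0.9962) = (-1.0000 + -0.4794, 1.7321 + -5.4791) = (-1.4794, -3.7470)
link 2: phi[2] = 120 + 145 + -60 = 205 deg
  cos(205 deg) = -0.9063, sin(205 deg) = -0.4226
  joint[3] = (-1.4794, -3.7470) + 7.2 * (-0.9063, -0.4226) = (-1.4794 + -6.5254, -3.7470 + -3.0429) = (-8.0048, -6.7899)
End effector: (-8.0048, -6.7899)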